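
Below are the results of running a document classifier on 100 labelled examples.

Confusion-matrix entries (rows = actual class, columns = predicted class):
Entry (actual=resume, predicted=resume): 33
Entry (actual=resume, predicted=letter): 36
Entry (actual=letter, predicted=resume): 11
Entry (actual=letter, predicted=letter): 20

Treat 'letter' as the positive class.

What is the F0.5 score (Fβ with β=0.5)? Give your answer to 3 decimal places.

0.392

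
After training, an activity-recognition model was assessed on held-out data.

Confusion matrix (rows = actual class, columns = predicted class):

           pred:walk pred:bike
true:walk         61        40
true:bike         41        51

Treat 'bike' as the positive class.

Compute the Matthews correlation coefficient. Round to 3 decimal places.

0.158

MCC = (TP·TN − FP·FN) / √((TP+FP)(TP+FN)(TN+FP)(TN+FN))
Numerator = 51·61 − 40·41 = 1471
Denominator = √(91·92·101·102) = √86248344 = 9286.9987
MCC = 1471 / 9286.9987 = 0.158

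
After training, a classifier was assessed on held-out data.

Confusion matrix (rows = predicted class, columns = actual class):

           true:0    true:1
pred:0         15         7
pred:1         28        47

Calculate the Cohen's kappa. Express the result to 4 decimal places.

0.2307

Observed agreement pₒ = trace/N = 62/97 = 0.63918
Expected agreement pₑ = Σ (rowᵢ·colᵢ)/N² = (43·22 + 54·75)/97² = 0.53098
κ = (pₒ − pₑ)/(1 − pₑ) = (0.63918 − 0.53098)/(1 − 0.53098) = 0.2307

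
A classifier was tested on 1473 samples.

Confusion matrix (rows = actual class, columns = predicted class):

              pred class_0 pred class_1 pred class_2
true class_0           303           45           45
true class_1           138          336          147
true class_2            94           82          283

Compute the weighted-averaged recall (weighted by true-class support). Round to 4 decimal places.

0.6259

Per-class recall (TP/(TP+FN)):
  class_0: TP=303, FN=45+45=90 → 303/393 = 0.77099
  class_1: TP=336, FN=138+147=285 → 336/621 = 0.54106
  class_2: TP=283, FN=94+82=176 → 283/459 = 0.61656
Weighted-recall = Σ (supportᵢ/N)·recallᵢ with N=1473: (393/1473)·0.77099 + (621/1473)·0.54106 + (459/1473)·0.61656 = 0.6259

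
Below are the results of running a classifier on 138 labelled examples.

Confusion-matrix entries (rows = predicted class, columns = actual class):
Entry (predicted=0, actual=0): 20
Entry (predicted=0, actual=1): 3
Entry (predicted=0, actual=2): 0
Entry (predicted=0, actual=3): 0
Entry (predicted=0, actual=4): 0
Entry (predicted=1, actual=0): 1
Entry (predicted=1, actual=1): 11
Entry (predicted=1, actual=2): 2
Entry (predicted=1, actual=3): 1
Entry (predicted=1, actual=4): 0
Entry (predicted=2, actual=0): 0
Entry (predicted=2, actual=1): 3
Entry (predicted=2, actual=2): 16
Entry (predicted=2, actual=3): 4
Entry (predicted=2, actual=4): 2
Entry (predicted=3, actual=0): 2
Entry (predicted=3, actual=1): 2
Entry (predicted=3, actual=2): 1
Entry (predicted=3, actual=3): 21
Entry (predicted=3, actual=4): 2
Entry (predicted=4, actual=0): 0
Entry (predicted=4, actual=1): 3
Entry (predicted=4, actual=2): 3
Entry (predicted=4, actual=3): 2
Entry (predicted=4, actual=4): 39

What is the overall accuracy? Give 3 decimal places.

Accuracy = trace / total = (20+11+16+21+39=107) / 138 = 107/138 = 0.775

0.775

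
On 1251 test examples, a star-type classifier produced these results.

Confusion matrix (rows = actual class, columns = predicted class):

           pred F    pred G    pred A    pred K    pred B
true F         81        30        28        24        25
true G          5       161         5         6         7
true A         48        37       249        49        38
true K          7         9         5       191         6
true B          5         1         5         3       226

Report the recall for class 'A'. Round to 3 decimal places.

0.591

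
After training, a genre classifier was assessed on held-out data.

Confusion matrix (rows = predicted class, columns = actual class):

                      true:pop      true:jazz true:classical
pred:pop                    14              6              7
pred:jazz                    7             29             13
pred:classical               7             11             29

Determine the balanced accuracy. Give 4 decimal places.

Balanced accuracy = mean of per-class recall.
  pop: recall = 14/28 = 0.50000
  jazz: recall = 29/46 = 0.63043
  classical: recall = 29/49 = 0.59184
Mean = (0.50000 + 0.63043 + 0.59184) / 3 = 0.5741

0.5741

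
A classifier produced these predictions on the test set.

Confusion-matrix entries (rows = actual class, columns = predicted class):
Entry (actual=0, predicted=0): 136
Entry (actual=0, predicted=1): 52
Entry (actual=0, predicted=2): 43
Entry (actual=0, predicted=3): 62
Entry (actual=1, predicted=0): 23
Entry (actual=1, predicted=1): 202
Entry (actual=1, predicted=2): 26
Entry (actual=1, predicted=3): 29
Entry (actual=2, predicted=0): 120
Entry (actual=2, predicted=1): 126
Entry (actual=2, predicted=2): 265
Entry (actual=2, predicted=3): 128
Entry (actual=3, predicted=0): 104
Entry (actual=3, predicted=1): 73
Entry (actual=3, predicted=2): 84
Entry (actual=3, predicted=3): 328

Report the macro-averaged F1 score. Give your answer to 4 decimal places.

Per-class F1 score (2·TP/(2·TP+FP+FN)):
  0: TP=136, FP=23+120+104=247, FN=52+43+62=157 → 272/676 = 0.40237
  1: TP=202, FP=52+126+73=251, FN=23+26+29=78 → 404/733 = 0.55116
  2: TP=265, FP=43+26+84=153, FN=120+126+128=374 → 530/1057 = 0.50142
  3: TP=328, FP=62+29+128=219, FN=104+73+84=261 → 656/1136 = 0.57746
Macro-F1 score = mean = (0.40237 + 0.55116 + 0.50142 + 0.57746) / 4 = 0.5081

0.5081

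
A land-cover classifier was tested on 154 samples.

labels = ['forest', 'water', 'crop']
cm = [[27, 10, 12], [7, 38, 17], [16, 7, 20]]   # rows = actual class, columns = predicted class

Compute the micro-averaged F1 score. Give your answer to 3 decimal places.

Micro-averaging pools counts across classes: ΣTP=85, ΣFP=69, ΣFN=69.
Micro-F1 score = 2·TP/(2·TP+FP+FN) on pooled counts = 0.552 (equals overall accuracy in single-label multiclass).

0.552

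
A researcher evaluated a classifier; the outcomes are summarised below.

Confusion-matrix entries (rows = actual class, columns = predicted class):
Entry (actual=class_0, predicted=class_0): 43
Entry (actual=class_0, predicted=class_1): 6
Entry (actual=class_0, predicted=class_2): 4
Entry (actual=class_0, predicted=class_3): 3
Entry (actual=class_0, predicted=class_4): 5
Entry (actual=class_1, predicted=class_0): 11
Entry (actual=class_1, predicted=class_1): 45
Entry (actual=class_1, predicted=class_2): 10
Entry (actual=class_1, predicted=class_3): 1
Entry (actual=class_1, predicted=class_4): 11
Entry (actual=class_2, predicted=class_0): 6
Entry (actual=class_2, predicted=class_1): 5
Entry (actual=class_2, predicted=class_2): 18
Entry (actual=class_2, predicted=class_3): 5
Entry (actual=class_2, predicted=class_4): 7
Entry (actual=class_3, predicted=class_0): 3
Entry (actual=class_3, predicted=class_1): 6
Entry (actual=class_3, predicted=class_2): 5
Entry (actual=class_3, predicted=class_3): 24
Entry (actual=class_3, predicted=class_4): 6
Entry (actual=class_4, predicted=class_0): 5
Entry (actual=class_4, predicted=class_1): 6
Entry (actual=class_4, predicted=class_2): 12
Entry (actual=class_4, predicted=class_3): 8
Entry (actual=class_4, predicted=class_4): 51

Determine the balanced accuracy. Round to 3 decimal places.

Balanced accuracy = mean of per-class recall.
  class_0: recall = 43/61 = 0.7049
  class_1: recall = 45/78 = 0.5769
  class_2: recall = 18/41 = 0.4390
  class_3: recall = 24/44 = 0.5455
  class_4: recall = 51/82 = 0.6220
Mean = (0.7049 + 0.5769 + 0.4390 + 0.5455 + 0.6220) / 5 = 0.578

0.578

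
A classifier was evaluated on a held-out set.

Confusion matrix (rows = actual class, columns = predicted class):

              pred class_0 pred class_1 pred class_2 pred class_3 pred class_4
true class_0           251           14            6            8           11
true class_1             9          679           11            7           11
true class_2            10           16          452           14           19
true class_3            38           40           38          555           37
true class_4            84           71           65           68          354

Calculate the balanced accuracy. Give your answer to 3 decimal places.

Balanced accuracy = mean of per-class recall.
  class_0: recall = 251/290 = 0.8655
  class_1: recall = 679/717 = 0.9470
  class_2: recall = 452/511 = 0.8845
  class_3: recall = 555/708 = 0.7839
  class_4: recall = 354/642 = 0.5514
Mean = (0.8655 + 0.9470 + 0.8845 + 0.7839 + 0.5514) / 5 = 0.806

0.806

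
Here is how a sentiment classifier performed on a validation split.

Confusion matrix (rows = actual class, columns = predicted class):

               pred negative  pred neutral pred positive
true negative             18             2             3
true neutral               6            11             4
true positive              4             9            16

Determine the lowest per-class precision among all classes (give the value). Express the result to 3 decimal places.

Per-class precision (TP/(TP+FP)):
  negative: TP=18, FP=6+4=10 → 18/28 = 0.6429
  neutral: TP=11, FP=2+9=11 → 11/22 = 0.5000
  positive: TP=16, FP=3+4=7 → 16/23 = 0.6957
Lowest is class 'neutral' with precision = 0.500.

0.500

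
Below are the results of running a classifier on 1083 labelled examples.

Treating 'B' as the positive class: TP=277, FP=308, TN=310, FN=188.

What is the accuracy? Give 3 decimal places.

Accuracy = (TP+TN)/N = (277+310)/1083 = 0.542

0.542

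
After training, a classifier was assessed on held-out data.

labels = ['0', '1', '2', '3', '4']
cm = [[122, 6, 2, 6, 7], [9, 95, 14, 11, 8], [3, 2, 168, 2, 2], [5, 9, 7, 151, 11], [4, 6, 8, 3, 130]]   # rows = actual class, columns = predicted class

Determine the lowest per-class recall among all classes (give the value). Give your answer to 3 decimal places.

0.693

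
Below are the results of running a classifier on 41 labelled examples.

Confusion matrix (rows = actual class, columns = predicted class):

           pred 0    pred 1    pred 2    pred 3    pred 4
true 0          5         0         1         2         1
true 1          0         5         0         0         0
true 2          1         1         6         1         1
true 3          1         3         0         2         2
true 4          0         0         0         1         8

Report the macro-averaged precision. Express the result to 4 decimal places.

Per-class precision (TP/(TP+FP)):
  0: TP=5, FP=0+1+1+0=2 → 5/7 = 0.71429
  1: TP=5, FP=0+1+3+0=4 → 5/9 = 0.55556
  2: TP=6, FP=1+0+0+0=1 → 6/7 = 0.85714
  3: TP=2, FP=2+0+1+1=4 → 2/6 = 0.33333
  4: TP=8, FP=1+0+1+2=4 → 8/12 = 0.66667
Macro-precision = mean = (0.71429 + 0.55556 + 0.85714 + 0.33333 + 0.66667) / 5 = 0.6254

0.6254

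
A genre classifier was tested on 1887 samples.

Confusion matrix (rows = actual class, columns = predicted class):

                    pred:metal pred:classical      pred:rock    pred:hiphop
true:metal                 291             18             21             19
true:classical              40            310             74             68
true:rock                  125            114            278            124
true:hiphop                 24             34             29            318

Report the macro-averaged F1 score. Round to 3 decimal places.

Per-class F1 score (2·TP/(2·TP+FP+FN)):
  metal: TP=291, FP=40+125+24=189, FN=18+21+19=58 → 582/829 = 0.7021
  classical: TP=310, FP=18+114+34=166, FN=40+74+68=182 → 620/968 = 0.6405
  rock: TP=278, FP=21+74+29=124, FN=125+114+124=363 → 556/1043 = 0.5331
  hiphop: TP=318, FP=19+68+124=211, FN=24+34+29=87 → 636/934 = 0.6809
Macro-F1 score = mean = (0.7021 + 0.6405 + 0.5331 + 0.6809) / 4 = 0.639

0.639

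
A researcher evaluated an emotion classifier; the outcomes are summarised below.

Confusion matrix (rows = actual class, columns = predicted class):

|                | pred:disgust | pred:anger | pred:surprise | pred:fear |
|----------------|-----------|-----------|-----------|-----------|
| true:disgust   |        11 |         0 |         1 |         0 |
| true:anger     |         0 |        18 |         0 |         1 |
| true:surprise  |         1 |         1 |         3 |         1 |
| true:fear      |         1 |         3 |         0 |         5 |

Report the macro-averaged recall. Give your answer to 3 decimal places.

0.730

Per-class recall (TP/(TP+FN)):
  disgust: TP=11, FN=0+1+0=1 → 11/12 = 0.9167
  anger: TP=18, FN=0+0+1=1 → 18/19 = 0.9474
  surprise: TP=3, FN=1+1+1=3 → 3/6 = 0.5000
  fear: TP=5, FN=1+3+0=4 → 5/9 = 0.5556
Macro-recall = mean = (0.9167 + 0.9474 + 0.5000 + 0.5556) / 4 = 0.730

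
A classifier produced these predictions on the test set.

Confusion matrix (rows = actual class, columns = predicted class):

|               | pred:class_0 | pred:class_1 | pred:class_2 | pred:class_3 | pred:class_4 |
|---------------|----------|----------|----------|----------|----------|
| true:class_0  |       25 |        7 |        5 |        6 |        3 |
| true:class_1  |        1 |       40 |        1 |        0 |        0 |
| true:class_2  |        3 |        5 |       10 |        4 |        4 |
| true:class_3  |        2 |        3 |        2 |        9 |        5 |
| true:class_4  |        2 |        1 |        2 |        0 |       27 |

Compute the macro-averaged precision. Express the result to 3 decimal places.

Per-class precision (TP/(TP+FP)):
  class_0: TP=25, FP=1+3+2+2=8 → 25/33 = 0.7576
  class_1: TP=40, FP=7+5+3+1=16 → 40/56 = 0.7143
  class_2: TP=10, FP=5+1+2+2=10 → 10/20 = 0.5000
  class_3: TP=9, FP=6+0+4+0=10 → 9/19 = 0.4737
  class_4: TP=27, FP=3+0+4+5=12 → 27/39 = 0.6923
Macro-precision = mean = (0.7576 + 0.7143 + 0.5000 + 0.4737 + 0.6923) / 5 = 0.628

0.628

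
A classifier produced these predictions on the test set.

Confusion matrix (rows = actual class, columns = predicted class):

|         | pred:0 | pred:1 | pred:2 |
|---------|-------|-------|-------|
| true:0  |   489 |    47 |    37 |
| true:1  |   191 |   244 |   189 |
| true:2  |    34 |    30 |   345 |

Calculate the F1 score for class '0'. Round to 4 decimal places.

Treat '0' as positive and all other classes as negative.
F1 score = 2·TP/(2·TP+FP+FN).
0: TP=489, FP=191+34=225, FN=47+37=84 → 978/1287 = 0.75991

0.7599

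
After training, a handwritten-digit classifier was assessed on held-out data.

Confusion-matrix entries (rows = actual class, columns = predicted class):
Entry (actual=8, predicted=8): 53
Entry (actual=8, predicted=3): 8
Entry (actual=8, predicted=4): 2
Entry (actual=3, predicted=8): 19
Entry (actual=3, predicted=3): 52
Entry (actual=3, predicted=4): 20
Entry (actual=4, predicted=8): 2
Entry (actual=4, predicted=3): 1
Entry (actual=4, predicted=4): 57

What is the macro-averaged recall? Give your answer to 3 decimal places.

Per-class recall (TP/(TP+FN)):
  8: TP=53, FN=8+2=10 → 53/63 = 0.8413
  3: TP=52, FN=19+20=39 → 52/91 = 0.5714
  4: TP=57, FN=2+1=3 → 57/60 = 0.9500
Macro-recall = mean = (0.8413 + 0.5714 + 0.9500) / 3 = 0.788

0.788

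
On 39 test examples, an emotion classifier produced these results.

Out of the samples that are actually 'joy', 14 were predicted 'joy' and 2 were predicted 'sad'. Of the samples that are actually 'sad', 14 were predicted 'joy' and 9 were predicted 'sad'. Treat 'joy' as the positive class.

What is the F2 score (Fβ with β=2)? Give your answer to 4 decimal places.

Fβ = (1+β²)·TP / ((1+β²)·TP + β²·FN + FP), with β²=4
= 5·14 / (5·14 + 4·2 + 14) = 0.7609

0.7609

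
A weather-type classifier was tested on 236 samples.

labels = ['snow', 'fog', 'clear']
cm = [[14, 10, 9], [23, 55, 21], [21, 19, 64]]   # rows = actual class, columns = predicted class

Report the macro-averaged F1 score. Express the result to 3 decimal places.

0.518

Per-class F1 score (2·TP/(2·TP+FP+FN)):
  snow: TP=14, FP=23+21=44, FN=10+9=19 → 28/91 = 0.3077
  fog: TP=55, FP=10+19=29, FN=23+21=44 → 110/183 = 0.6011
  clear: TP=64, FP=9+21=30, FN=21+19=40 → 128/198 = 0.6465
Macro-F1 score = mean = (0.3077 + 0.6011 + 0.6465) / 3 = 0.518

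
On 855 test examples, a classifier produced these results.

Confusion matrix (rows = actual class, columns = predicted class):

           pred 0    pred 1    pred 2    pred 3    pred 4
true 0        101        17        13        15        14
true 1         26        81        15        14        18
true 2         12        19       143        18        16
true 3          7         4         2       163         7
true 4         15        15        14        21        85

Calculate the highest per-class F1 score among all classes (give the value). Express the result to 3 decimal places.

0.787

Per-class F1 score (2·TP/(2·TP+FP+FN)):
  0: TP=101, FP=26+12+7+15=60, FN=17+13+15+14=59 → 202/321 = 0.6293
  1: TP=81, FP=17+19+4+15=55, FN=26+15+14+18=73 → 162/290 = 0.5586
  2: TP=143, FP=13+15+2+14=44, FN=12+19+18+16=65 → 286/395 = 0.7241
  3: TP=163, FP=15+14+18+21=68, FN=7+4+2+7=20 → 326/414 = 0.7874
  4: TP=85, FP=14+18+16+7=55, FN=15+15+14+21=65 → 170/290 = 0.5862
Highest is class '3' with F1 score = 0.787.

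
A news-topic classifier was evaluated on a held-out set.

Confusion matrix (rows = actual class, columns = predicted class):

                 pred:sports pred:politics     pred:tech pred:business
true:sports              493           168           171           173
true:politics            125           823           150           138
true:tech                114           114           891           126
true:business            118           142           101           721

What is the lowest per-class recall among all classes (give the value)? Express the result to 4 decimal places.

0.4905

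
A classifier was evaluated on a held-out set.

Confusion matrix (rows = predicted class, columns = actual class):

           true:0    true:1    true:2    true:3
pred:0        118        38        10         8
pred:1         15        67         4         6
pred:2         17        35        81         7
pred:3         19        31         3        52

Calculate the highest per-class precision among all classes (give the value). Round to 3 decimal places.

Per-class precision (TP/(TP+FP)):
  0: TP=118, FP=38+10+8=56 → 118/174 = 0.6782
  1: TP=67, FP=15+4+6=25 → 67/92 = 0.7283
  2: TP=81, FP=17+35+7=59 → 81/140 = 0.5786
  3: TP=52, FP=19+31+3=53 → 52/105 = 0.4952
Highest is class '1' with precision = 0.728.

0.728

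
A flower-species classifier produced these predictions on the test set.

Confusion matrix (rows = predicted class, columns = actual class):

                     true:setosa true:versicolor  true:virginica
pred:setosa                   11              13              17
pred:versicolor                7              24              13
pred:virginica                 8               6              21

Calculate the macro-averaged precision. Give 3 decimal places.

0.471

Per-class precision (TP/(TP+FP)):
  setosa: TP=11, FP=13+17=30 → 11/41 = 0.2683
  versicolor: TP=24, FP=7+13=20 → 24/44 = 0.5455
  virginica: TP=21, FP=8+6=14 → 21/35 = 0.6000
Macro-precision = mean = (0.2683 + 0.5455 + 0.6000) / 3 = 0.471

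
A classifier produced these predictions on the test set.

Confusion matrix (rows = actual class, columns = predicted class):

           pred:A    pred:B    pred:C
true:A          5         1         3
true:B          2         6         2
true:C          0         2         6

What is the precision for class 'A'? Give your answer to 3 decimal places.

0.714

Treat 'A' as positive and all other classes as negative.
precision = TP/(TP+FP).
A: TP=5, FP=2+0=2 → 5/7 = 0.7143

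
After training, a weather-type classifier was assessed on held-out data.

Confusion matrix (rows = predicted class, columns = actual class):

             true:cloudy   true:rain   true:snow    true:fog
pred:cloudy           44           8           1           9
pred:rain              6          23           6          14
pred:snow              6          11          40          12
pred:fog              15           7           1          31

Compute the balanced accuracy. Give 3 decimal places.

Balanced accuracy = mean of per-class recall.
  cloudy: recall = 44/71 = 0.6197
  rain: recall = 23/49 = 0.4694
  snow: recall = 40/48 = 0.8333
  fog: recall = 31/66 = 0.4697
Mean = (0.6197 + 0.4694 + 0.8333 + 0.4697) / 4 = 0.598

0.598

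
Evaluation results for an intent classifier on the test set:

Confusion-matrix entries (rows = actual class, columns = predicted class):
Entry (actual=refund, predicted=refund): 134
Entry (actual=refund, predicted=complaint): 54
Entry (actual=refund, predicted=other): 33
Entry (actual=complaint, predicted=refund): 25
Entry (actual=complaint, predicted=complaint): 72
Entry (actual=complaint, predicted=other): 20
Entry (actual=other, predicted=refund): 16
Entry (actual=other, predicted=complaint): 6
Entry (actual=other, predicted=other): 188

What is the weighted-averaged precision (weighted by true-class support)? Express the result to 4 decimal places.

0.7242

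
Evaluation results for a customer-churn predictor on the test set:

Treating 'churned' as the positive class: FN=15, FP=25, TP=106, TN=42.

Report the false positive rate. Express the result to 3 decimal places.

0.373

FPR = FP/(FP+TN) = 25/(25+42) = 0.373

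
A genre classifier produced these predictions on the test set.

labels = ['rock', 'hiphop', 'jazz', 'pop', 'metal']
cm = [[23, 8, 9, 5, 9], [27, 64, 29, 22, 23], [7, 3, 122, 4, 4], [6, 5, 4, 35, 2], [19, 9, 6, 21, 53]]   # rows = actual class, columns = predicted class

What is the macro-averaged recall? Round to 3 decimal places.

Per-class recall (TP/(TP+FN)):
  rock: TP=23, FN=8+9+5+9=31 → 23/54 = 0.4259
  hiphop: TP=64, FN=27+29+22+23=101 → 64/165 = 0.3879
  jazz: TP=122, FN=7+3+4+4=18 → 122/140 = 0.8714
  pop: TP=35, FN=6+5+4+2=17 → 35/52 = 0.6731
  metal: TP=53, FN=19+9+6+21=55 → 53/108 = 0.4907
Macro-recall = mean = (0.4259 + 0.3879 + 0.8714 + 0.6731 + 0.4907) / 5 = 0.570

0.570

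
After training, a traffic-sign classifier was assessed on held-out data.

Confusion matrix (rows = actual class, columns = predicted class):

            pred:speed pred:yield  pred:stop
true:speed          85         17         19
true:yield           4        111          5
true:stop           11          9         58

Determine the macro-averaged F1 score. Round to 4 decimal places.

0.7860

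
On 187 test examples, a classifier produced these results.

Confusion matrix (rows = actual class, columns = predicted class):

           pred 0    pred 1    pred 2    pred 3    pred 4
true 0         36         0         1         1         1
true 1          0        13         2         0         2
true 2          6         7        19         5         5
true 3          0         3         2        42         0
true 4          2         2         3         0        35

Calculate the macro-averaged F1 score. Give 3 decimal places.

Per-class F1 score (2·TP/(2·TP+FP+FN)):
  0: TP=36, FP=0+6+0+2=8, FN=0+1+1+1=3 → 72/83 = 0.8675
  1: TP=13, FP=0+7+3+2=12, FN=0+2+0+2=4 → 26/42 = 0.6190
  2: TP=19, FP=1+2+2+3=8, FN=6+7+5+5=23 → 38/69 = 0.5507
  3: TP=42, FP=1+0+5+0=6, FN=0+3+2+0=5 → 84/95 = 0.8842
  4: TP=35, FP=1+2+5+0=8, FN=2+2+3+0=7 → 70/85 = 0.8235
Macro-F1 score = mean = (0.8675 + 0.6190 + 0.5507 + 0.8842 + 0.8235) / 5 = 0.749

0.749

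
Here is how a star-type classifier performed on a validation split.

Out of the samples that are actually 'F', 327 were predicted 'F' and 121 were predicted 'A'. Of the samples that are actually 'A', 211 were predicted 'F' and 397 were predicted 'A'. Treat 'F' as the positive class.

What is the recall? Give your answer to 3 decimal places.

0.730

Recall = TP/(TP+FN) = 327/(327+121) = 327/448 = 0.730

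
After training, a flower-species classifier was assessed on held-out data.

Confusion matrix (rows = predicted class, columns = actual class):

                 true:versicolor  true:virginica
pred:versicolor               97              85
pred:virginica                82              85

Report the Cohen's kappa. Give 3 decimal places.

Observed agreement pₒ = trace/N = 182/349 = 0.5215
Expected agreement pₑ = Σ (rowᵢ·colᵢ)/N² = (179·182 + 170·167)/349² = 0.5006
κ = (pₒ − pₑ)/(1 − pₑ) = (0.5215 − 0.5006)/(1 − 0.5006) = 0.042

0.042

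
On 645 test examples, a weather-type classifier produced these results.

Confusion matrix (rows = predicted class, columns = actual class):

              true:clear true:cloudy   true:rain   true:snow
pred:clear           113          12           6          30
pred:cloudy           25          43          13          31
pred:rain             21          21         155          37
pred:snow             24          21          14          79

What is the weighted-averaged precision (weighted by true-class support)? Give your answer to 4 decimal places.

0.6070

Per-class precision (TP/(TP+FP)):
  clear: TP=113, FP=12+6+30=48 → 113/161 = 0.70186
  cloudy: TP=43, FP=25+13+31=69 → 43/112 = 0.38393
  rain: TP=155, FP=21+21+37=79 → 155/234 = 0.66239
  snow: TP=79, FP=24+21+14=59 → 79/138 = 0.57246
Weighted-precision = Σ (supportᵢ/N)·precisionᵢ with N=645: (183/645)·0.70186 + (97/645)·0.38393 + (188/645)·0.66239 + (177/645)·0.57246 = 0.6070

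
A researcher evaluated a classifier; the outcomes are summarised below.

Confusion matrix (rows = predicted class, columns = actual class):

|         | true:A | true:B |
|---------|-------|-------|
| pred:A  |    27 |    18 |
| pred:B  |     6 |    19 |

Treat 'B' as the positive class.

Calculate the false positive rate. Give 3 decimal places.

FPR = FP/(FP+TN) = 6/(6+27) = 0.182

0.182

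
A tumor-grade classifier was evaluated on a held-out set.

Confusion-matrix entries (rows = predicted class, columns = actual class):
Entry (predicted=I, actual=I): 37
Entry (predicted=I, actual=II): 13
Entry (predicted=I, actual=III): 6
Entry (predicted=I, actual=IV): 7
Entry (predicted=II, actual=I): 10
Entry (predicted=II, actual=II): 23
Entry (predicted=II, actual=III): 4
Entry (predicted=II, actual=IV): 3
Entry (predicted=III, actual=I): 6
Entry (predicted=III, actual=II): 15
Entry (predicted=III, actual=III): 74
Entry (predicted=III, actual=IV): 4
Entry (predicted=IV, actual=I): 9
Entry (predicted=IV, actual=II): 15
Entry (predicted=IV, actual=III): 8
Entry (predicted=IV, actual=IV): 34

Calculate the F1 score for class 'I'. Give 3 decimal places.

Treat 'I' as positive and all other classes as negative.
F1 score = 2·TP/(2·TP+FP+FN).
I: TP=37, FP=13+6+7=26, FN=10+6+9=25 → 74/125 = 0.5920

0.592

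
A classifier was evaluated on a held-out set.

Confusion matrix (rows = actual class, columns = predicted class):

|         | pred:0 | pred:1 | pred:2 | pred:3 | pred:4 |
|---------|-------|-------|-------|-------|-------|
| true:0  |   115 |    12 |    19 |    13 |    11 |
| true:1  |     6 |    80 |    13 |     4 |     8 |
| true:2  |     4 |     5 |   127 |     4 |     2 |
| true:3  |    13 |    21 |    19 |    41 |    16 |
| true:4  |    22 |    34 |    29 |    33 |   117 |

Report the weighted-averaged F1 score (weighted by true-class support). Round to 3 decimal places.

0.618

Per-class F1 score (2·TP/(2·TP+FP+FN)):
  0: TP=115, FP=6+4+13+22=45, FN=12+19+13+11=55 → 230/330 = 0.6970
  1: TP=80, FP=12+5+21+34=72, FN=6+13+4+8=31 → 160/263 = 0.6084
  2: TP=127, FP=19+13+19+29=80, FN=4+5+4+2=15 → 254/349 = 0.7278
  3: TP=41, FP=13+4+4+33=54, FN=13+21+19+16=69 → 82/205 = 0.4000
  4: TP=117, FP=11+8+2+16=37, FN=22+34+29+33=118 → 234/389 = 0.6015
Weighted-F1 score = Σ (supportᵢ/N)·F1 scoreᵢ with N=768: (170/768)·0.6970 + (111/768)·0.6084 + (142/768)·0.7278 + (110/768)·0.4000 + (235/768)·0.6015 = 0.618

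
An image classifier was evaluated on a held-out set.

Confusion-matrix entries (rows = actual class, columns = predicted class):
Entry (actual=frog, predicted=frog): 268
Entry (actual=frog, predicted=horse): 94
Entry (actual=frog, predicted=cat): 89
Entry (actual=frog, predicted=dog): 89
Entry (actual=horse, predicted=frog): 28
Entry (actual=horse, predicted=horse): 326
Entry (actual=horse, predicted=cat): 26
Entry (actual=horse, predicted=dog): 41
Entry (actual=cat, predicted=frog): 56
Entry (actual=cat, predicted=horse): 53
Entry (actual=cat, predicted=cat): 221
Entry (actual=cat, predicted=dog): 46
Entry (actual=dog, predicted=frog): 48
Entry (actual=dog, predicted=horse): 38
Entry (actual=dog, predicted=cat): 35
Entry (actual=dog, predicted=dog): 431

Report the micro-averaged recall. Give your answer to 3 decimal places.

0.660

Micro-averaging pools counts across classes: ΣTP=1246, ΣFP=643, ΣFN=643.
Micro-recall = TP/(TP+FN) on pooled counts = 0.660 (equals overall accuracy in single-label multiclass).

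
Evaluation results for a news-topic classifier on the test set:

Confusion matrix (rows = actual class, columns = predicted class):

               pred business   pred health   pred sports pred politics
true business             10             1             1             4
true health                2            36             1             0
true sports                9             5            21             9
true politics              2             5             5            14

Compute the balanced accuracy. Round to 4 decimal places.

Balanced accuracy = mean of per-class recall.
  business: recall = 10/16 = 0.62500
  health: recall = 36/39 = 0.92308
  sports: recall = 21/44 = 0.47727
  politics: recall = 14/26 = 0.53846
Mean = (0.62500 + 0.92308 + 0.47727 + 0.53846) / 4 = 0.6410

0.6410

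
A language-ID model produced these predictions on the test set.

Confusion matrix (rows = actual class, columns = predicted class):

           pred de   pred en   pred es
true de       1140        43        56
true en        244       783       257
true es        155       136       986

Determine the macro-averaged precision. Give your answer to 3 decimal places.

0.771

Per-class precision (TP/(TP+FP)):
  de: TP=1140, FP=244+155=399 → 1140/1539 = 0.7407
  en: TP=783, FP=43+136=179 → 783/962 = 0.8139
  es: TP=986, FP=56+257=313 → 986/1299 = 0.7590
Macro-precision = mean = (0.7407 + 0.8139 + 0.7590) / 3 = 0.771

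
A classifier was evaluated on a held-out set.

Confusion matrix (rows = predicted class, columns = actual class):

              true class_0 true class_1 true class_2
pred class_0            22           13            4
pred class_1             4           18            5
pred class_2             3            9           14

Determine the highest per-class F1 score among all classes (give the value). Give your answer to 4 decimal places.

Per-class F1 score (2·TP/(2·TP+FP+FN)):
  class_0: TP=22, FP=13+4=17, FN=4+3=7 → 44/68 = 0.64706
  class_1: TP=18, FP=4+5=9, FN=13+9=22 → 36/67 = 0.53731
  class_2: TP=14, FP=3+9=12, FN=4+5=9 → 28/49 = 0.57143
Highest is class 'class_0' with F1 score = 0.6471.

0.6471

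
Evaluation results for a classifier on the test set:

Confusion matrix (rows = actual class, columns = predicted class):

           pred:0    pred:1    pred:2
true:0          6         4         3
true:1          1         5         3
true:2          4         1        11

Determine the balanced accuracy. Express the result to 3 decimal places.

0.568

Balanced accuracy = mean of per-class recall.
  0: recall = 6/13 = 0.4615
  1: recall = 5/9 = 0.5556
  2: recall = 11/16 = 0.6875
Mean = (0.4615 + 0.5556 + 0.6875) / 3 = 0.568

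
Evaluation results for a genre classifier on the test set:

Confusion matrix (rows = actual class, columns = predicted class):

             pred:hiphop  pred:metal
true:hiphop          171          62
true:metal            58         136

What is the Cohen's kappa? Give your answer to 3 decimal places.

Observed agreement pₒ = trace/N = 307/427 = 0.7190
Expected agreement pₑ = Σ (rowᵢ·colᵢ)/N² = (233·229 + 194·198)/427² = 0.5033
κ = (pₒ − pₑ)/(1 − pₑ) = (0.7190 − 0.5033)/(1 − 0.5033) = 0.434

0.434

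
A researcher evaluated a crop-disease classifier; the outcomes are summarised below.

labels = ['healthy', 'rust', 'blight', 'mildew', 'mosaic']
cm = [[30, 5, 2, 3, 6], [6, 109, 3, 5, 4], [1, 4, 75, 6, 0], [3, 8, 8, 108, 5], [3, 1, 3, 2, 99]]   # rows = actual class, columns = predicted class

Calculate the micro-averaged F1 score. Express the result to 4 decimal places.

0.8437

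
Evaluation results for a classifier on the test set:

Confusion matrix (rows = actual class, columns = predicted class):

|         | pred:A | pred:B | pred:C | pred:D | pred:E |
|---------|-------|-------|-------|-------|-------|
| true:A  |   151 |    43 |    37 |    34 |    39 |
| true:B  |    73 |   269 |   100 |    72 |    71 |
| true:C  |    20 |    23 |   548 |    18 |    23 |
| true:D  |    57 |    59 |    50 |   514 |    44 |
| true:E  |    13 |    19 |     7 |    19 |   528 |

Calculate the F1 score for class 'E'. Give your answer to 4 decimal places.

0.8180

Treat 'E' as positive and all other classes as negative.
F1 score = 2·TP/(2·TP+FP+FN).
E: TP=528, FP=39+71+23+44=177, FN=13+19+7+19=58 → 1056/1291 = 0.81797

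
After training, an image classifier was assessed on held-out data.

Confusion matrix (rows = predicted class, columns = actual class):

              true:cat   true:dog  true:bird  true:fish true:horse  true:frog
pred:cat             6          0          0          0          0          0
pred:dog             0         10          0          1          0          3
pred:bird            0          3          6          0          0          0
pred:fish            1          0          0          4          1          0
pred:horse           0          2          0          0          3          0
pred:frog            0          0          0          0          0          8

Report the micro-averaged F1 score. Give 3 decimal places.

0.771

Micro-averaging pools counts across classes: ΣTP=37, ΣFP=11, ΣFN=11.
Micro-F1 score = 2·TP/(2·TP+FP+FN) on pooled counts = 0.771 (equals overall accuracy in single-label multiclass).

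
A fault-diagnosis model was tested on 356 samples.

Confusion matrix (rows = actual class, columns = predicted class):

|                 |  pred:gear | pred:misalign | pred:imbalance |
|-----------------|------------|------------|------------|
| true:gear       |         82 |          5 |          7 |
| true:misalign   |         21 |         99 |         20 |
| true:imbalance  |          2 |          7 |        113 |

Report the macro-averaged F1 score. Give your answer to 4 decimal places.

0.8252

Per-class F1 score (2·TP/(2·TP+FP+FN)):
  gear: TP=82, FP=21+2=23, FN=5+7=12 → 164/199 = 0.82412
  misalign: TP=99, FP=5+7=12, FN=21+20=41 → 198/251 = 0.78884
  imbalance: TP=113, FP=7+20=27, FN=2+7=9 → 226/262 = 0.86260
Macro-F1 score = mean = (0.82412 + 0.78884 + 0.86260) / 3 = 0.8252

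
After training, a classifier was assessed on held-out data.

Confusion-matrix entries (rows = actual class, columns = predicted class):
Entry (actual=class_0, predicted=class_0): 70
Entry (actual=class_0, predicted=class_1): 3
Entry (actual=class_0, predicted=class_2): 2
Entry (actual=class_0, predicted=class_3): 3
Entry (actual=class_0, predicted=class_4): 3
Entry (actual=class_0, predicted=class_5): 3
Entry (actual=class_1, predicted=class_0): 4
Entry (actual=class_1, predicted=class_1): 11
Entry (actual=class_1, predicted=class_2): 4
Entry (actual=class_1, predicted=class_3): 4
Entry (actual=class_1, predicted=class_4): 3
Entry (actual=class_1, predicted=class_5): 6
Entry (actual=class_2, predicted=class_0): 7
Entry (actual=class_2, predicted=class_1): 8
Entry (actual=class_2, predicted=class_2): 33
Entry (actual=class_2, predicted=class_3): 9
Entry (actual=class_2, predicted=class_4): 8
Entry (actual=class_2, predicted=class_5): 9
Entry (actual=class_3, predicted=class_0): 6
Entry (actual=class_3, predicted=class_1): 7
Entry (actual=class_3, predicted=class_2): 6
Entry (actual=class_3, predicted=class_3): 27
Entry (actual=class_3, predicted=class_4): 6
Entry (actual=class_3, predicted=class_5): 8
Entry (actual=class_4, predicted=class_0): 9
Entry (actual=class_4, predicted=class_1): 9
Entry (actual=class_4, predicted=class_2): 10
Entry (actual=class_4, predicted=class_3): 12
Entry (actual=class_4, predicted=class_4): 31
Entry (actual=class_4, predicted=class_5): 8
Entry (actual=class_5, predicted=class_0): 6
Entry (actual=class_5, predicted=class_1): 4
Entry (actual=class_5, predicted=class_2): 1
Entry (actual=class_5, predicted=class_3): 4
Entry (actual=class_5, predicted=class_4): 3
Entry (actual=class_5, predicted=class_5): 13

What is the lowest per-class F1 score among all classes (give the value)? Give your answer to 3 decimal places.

0.297

Per-class F1 score (2·TP/(2·TP+FP+FN)):
  class_0: TP=70, FP=4+7+6+9+6=32, FN=3+2+3+3+3=14 → 140/186 = 0.7527
  class_1: TP=11, FP=3+8+7+9+4=31, FN=4+4+4+3+6=21 → 22/74 = 0.2973
  class_2: TP=33, FP=2+4+6+10+1=23, FN=7+8+9+8+9=41 → 66/130 = 0.5077
  class_3: TP=27, FP=3+4+9+12+4=32, FN=6+7+6+6+8=33 → 54/119 = 0.4538
  class_4: TP=31, FP=3+3+8+6+3=23, FN=9+9+10+12+8=48 → 62/133 = 0.4662
  class_5: TP=13, FP=3+6+9+8+8=34, FN=6+4+1+4+3=18 → 26/78 = 0.3333
Lowest is class 'class_1' with F1 score = 0.297.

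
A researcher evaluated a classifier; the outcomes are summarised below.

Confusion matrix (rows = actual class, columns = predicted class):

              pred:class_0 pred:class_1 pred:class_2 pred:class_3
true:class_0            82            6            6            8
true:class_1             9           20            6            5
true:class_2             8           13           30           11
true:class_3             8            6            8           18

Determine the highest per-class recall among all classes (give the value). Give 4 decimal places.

0.8039

Per-class recall (TP/(TP+FN)):
  class_0: TP=82, FN=6+6+8=20 → 82/102 = 0.80392
  class_1: TP=20, FN=9+6+5=20 → 20/40 = 0.50000
  class_2: TP=30, FN=8+13+11=32 → 30/62 = 0.48387
  class_3: TP=18, FN=8+6+8=22 → 18/40 = 0.45000
Highest is class 'class_0' with recall = 0.8039.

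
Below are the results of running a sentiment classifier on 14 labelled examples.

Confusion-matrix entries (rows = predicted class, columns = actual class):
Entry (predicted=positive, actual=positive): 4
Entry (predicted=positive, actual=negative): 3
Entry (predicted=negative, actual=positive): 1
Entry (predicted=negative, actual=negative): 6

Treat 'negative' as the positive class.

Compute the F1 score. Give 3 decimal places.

0.750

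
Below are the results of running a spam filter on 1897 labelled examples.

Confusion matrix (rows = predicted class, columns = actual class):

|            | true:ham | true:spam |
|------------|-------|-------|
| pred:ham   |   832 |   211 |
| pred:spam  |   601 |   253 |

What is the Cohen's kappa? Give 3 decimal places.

Observed agreement pₒ = trace/N = 1085/1897 = 0.5720
Expected agreement pₑ = Σ (rowᵢ·colᵢ)/N² = (1433·1043 + 464·854)/1897² = 0.5254
κ = (pₒ − pₑ)/(1 − pₑ) = (0.5720 − 0.5254)/(1 − 0.5254) = 0.098

0.098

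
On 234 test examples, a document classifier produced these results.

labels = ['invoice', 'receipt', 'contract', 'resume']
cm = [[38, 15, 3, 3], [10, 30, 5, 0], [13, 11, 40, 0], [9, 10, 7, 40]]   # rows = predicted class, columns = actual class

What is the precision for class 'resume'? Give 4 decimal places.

0.6061

precision = TP/(TP+FP).
resume: TP=40, FP=9+10+7=26 → 40/66 = 0.60606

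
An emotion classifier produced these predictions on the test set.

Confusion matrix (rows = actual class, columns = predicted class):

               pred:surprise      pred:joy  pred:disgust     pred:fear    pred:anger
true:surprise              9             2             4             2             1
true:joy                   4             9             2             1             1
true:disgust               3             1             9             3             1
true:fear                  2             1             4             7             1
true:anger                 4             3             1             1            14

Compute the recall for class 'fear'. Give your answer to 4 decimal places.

One-vs-rest for 'fear': TP = diagonal; FP = other classes predicted 'fear'; FN = 'fear' predicted as other.
recall = TP/(TP+FN).
fear: TP=7, FN=2+1+4+1=8 → 7/15 = 0.46667

0.4667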